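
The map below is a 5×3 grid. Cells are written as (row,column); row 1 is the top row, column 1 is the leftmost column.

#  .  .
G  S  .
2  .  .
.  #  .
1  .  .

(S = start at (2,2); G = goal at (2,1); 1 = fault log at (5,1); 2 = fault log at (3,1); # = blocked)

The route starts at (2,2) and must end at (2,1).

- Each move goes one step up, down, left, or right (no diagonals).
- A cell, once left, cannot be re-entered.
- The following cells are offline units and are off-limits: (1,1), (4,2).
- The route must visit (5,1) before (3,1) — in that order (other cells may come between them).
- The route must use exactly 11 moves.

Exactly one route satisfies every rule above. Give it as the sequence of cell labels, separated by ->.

The waypoints must appear in the order (5,1), (3,1), with no cell reused.
Route from (2,2): up 1 to (1,2), right 1 to (1,3), down 4 to (5,3), left 2 to (5,1), up 3 to (2,1) — 11 moves in all.
Check: order respected (1 at step 8, 2 at step 10); 11 moves as required.

(2,2) -> (1,2) -> (1,3) -> (2,3) -> (3,3) -> (4,3) -> (5,3) -> (5,2) -> (5,1) -> (4,1) -> (3,1) -> (2,1)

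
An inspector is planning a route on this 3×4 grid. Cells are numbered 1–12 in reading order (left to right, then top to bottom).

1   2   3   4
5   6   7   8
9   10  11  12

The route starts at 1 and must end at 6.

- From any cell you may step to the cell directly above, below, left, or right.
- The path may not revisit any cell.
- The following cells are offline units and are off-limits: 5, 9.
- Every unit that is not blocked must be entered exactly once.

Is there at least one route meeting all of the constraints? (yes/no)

no

Colour the cells like a checkerboard: each orthogonal step flips colour, so a Hamiltonian route alternates colours. Here there are 5 cells of one colour and 5 of the other, with start on the same colour as the goal — the counts and endpoints can't be arranged into an alternating sequence of length 10, so no Hamiltonian route exists.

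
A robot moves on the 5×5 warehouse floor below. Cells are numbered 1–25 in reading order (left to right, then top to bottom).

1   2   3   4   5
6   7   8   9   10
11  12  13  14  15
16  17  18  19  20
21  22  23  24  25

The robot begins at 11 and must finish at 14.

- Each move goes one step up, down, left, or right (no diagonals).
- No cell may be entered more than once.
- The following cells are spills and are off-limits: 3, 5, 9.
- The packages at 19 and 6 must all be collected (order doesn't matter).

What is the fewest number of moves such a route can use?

7

Any route passes through 19 and 6 in some order between 11 and 14. Summing Manhattan distances along each leg and taking the cheapest ordering (11 → 6 → 19 → 14) gives a lower bound of 1 + 5 + 1 = 7 moves.
A route of 7 moves achieves this: 11 → 6 → 7 → 12 → 17 → 18 → 19 → 14.
Since 7 matches the lower bound, it is optimal.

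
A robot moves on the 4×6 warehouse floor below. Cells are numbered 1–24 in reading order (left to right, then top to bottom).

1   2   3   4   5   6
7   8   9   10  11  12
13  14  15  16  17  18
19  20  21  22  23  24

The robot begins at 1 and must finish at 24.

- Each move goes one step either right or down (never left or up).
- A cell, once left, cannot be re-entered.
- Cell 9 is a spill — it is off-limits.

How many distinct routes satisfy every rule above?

A right/down-only route from 1 to 24 makes exactly 3 down-moves and 5 right-moves in some order.
With no other constraints that would be C(8,3) = 56 routes.
Subtract routes through each blocked cell (inclusion–exclusion for overlaps): − through 9: 30 → 26.
That gives 26 routes.

26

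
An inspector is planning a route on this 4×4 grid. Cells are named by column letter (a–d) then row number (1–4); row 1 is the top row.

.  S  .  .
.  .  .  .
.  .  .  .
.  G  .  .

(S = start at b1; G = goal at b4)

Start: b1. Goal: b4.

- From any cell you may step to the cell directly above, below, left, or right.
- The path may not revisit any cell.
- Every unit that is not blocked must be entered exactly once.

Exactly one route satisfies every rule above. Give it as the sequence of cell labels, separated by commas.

b1, a1, a2, b2, c2, c1, d1, d2, d3, d4, c4, c3, b3, a3, a4, b4

Need to visit all 16 open cells exactly once, starting at b1 and ending at b4.
Cell a1 has only two open neighbours (a2 and b1), so the path must pass straight through it: one of those is the cell it's entered from and the other is where it exits.
Route from b1: left 1 to a1, down 1 to a2, right 2 to c2, up 1 to c1, right 1 to d1, down 3 to d4, left 1 to c4, up 1 to c3, left 2 to a3, down 1 to a4, right 1 to b4 — 15 moves in all.
Check: all 16 open cells covered.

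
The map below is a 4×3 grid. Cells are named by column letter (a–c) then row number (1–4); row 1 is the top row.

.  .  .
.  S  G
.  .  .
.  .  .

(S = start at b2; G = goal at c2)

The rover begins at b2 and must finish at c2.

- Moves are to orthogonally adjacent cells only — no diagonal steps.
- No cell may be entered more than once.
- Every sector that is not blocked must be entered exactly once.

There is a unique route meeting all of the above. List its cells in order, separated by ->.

b2 -> b3 -> c3 -> c4 -> b4 -> a4 -> a3 -> a2 -> a1 -> b1 -> c1 -> c2

Need to visit all 12 open cells exactly once, starting at b2 and ending at c2.
Route from b2: down 1 to b3, right 1 to c3, down 1 to c4, left 2 to a4, up 3 to a1, right 2 to c1, down 1 to c2 — 11 moves in all.
Check: all 12 open cells covered.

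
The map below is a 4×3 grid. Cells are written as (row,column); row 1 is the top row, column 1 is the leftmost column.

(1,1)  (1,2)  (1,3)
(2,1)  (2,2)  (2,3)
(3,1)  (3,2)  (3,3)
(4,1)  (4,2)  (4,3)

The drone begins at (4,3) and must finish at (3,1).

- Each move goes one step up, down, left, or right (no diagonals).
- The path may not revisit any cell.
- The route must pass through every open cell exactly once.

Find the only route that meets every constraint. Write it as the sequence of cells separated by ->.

Need to visit all 12 open cells exactly once, starting at (4,3) and ending at (3,1).
Cell (1,1) has only two open neighbours ((2,1) and (1,2)), so the path must pass straight through it: one of those is the cell it's entered from and the other is where it exits.
Route from (4,3): up 3 to (1,3), left 2 to (1,1), down 1 to (2,1), right 1 to (2,2), down 2 to (4,2), left 1 to (4,1), up 1 to (3,1) — 11 moves in all.
Check: all 12 open cells covered.

(4,3) -> (3,3) -> (2,3) -> (1,3) -> (1,2) -> (1,1) -> (2,1) -> (2,2) -> (3,2) -> (4,2) -> (4,1) -> (3,1)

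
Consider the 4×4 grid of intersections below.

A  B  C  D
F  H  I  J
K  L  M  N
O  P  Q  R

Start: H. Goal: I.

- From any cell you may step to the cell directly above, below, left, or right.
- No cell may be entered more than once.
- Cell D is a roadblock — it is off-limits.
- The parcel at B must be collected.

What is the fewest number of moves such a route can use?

Any route passes through B somewhere between H and I. Summing Manhattan distances along the two legs (H → B → I) gives a lower bound of 1 + 2 = 3 moves.
A route of 3 moves achieves this: H → B → C → I.
Since 3 matches the lower bound, it is optimal.

3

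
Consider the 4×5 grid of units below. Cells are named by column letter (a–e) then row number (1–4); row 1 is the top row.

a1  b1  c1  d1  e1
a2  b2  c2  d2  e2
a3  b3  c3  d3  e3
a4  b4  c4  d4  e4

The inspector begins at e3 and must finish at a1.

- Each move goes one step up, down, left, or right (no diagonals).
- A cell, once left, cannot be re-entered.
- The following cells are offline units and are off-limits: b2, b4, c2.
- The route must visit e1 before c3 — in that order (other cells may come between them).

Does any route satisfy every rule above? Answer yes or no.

yes

One route that works: e3 → e2 → e1 → d1 → d2 → d3 → c3 → b3 → a3 → a2 → a1.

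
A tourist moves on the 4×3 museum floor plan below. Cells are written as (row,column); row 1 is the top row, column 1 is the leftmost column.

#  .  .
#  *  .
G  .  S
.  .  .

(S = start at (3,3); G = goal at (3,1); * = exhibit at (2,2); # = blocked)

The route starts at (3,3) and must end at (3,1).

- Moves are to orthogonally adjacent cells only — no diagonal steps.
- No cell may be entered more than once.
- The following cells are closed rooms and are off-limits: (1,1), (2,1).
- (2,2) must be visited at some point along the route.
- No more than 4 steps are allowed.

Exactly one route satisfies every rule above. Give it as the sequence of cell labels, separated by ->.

The budget equals the shortest possible length, so every move has to be on a shortest route through the required cells.
Route from (3,3): up 1 to (2,3), left 1 to (2,2), down 1 to (3,2), left 1 to (3,1) — 4 moves in all.
Check: all required cells visited; 4 ≤ 4 moves.

(3,3) -> (2,3) -> (2,2) -> (3,2) -> (3,1)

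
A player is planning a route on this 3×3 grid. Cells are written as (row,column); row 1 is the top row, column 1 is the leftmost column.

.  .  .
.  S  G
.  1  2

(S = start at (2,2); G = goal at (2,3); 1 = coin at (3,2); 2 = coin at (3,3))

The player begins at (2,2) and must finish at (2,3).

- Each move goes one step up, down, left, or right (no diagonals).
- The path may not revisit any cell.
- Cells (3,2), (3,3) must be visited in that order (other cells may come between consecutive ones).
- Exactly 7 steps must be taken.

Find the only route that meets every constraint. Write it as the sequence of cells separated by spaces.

The waypoints must appear in the order (3,2), (3,3), with no cell reused.
Route from (2,2): up 1 to (1,2), left 1 to (1,1), down 2 to (3,1), right 2 to (3,3), up 1 to (2,3) — 7 moves in all.
Check: order respected (1 at step 5, 2 at step 6); 7 moves as required.

(2,2) (1,2) (1,1) (2,1) (3,1) (3,2) (3,3) (2,3)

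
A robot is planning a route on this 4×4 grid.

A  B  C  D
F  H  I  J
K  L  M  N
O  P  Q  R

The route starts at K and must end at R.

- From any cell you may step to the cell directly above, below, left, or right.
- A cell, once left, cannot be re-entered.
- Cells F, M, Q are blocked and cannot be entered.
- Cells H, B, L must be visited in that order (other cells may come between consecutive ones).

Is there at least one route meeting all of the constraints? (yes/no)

Ignoring the required order, 4 revisit-free routes from K to R pass through all of H, B, and L; the waypoint orders that occur are L → H → B (4) — never H → B → L.

no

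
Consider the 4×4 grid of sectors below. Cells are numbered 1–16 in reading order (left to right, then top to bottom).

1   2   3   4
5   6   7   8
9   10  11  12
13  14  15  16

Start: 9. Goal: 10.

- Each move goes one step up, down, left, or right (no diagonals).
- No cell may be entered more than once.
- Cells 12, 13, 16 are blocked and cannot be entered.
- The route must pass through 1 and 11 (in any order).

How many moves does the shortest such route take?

Any route passes through 1 and 11 in some order between 9 and 10. Summing Manhattan distances along each leg and taking the cheapest ordering (9 → 1 → 11 → 10) gives a lower bound of 2 + 4 + 1 = 7 moves.
A route of 7 moves achieves this: 9 → 5 → 1 → 2 → 6 → 7 → 11 → 10.
Since 7 matches the lower bound, it is optimal.

7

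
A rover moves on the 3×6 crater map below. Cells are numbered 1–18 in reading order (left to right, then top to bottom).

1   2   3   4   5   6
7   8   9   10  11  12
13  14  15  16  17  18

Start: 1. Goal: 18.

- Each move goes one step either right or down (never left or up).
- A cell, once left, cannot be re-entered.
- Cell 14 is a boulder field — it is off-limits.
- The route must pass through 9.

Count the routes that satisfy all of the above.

12

A right/down-only route from 1 to 18 makes exactly 2 down-moves and 5 right-moves in some order.
With no other constraints that would be C(7,2) = 21 routes.
Split at 9 and multiply the segment counts (each segment already excludes blocked cells): 1→9: 3; 9→18: 4; product = 12.
That gives 12 routes.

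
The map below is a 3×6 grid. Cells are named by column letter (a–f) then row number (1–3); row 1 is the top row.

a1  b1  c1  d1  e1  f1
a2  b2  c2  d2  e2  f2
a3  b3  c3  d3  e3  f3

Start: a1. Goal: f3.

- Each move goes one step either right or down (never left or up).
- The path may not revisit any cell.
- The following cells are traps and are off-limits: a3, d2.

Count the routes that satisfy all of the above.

8

A right/down-only route from a1 to f3 makes exactly 2 down-moves and 5 right-moves in some order.
With no other constraints that would be C(7,2) = 21 routes.
Subtract routes through each blocked cell (inclusion–exclusion for overlaps): − through d2: 12 − through a3: 1 → 8.
That gives 8 routes.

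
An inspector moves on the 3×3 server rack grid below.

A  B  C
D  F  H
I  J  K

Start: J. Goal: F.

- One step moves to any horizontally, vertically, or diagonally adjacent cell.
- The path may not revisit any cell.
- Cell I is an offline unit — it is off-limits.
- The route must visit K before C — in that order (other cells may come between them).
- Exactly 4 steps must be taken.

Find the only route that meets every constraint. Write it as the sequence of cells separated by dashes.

The waypoints must appear in the order K, C, with no cell reused.
Route from J: right to K, 2× up (reaching C), down-left to F — 4 moves in all.
Check: order respected (K at step 1, C at step 3); 4 moves as required.

J - K - H - C - F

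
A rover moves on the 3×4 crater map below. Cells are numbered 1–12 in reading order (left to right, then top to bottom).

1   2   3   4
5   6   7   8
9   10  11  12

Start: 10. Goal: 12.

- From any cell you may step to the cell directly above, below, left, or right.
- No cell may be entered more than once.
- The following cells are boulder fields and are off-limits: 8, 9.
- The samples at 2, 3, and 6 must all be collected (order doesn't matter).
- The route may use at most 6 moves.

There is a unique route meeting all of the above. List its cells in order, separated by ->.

Any route must reach 2, 3, and 6 and still end at 12 within 6 moves, so the order of the required stops is forced.
Route from 10: 2× up (reaching 2), right to 3, 2× down (reaching 11), right to 12 — 6 moves in all.
Check: all required cells visited; 6 ≤ 6 moves.

10 -> 6 -> 2 -> 3 -> 7 -> 11 -> 12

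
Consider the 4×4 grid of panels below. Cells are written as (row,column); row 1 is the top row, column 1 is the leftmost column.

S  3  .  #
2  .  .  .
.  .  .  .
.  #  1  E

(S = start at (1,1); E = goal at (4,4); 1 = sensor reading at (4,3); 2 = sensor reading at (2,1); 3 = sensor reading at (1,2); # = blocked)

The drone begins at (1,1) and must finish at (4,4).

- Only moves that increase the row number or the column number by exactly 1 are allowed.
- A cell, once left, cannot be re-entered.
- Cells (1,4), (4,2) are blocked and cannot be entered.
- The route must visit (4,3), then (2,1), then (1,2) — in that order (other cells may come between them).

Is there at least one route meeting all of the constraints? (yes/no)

(2,1) lies above (4,3), so going from (4,3) to (2,1) would need an upward move — but moves only go right/down, so (4,3) cannot be visited before (2,1).

no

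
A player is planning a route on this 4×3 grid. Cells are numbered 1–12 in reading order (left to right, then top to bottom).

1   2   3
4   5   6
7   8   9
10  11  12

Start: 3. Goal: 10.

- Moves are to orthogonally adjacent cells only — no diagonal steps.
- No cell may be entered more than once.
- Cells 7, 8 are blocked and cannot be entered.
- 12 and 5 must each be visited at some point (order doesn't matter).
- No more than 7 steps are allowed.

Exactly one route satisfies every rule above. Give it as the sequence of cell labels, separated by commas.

3, 2, 5, 6, 9, 12, 11, 10

Any route must reach 12 and 5 and still end at 10 within 7 moves, so the order of the required stops is forced.
Route from 3: left 1 to 2, down 1 to 5, right 1 to 6, down 2 to 12, left 2 to 10 — 7 moves in all.
Check: all required cells visited; 7 ≤ 7 moves.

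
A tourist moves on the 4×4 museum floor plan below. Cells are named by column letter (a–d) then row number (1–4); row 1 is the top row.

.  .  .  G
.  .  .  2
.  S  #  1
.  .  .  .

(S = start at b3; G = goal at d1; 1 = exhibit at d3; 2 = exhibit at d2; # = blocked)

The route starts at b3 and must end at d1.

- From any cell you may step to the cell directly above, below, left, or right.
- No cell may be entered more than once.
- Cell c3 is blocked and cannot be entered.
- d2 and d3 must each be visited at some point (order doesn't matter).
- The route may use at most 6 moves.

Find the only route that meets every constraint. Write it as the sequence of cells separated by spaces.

The budget equals the shortest possible length, so every move has to be on a shortest route through the required cells.
Route from b3: down to b4, 2× right (reaching d4), 3× up (reaching d1) — 6 moves in all.
Check: all required cells visited; 6 ≤ 6 moves.

b3 b4 c4 d4 d3 d2 d1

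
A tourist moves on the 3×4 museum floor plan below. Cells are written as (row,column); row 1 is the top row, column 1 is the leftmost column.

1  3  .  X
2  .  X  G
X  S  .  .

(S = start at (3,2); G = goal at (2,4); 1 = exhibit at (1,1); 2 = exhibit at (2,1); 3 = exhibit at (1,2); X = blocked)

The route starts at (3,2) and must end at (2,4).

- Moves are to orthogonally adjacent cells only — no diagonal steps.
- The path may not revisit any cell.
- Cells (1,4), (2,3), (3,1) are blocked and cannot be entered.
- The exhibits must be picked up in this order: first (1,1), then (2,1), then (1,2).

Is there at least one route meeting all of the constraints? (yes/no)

Every way from (1,1) onward to (2,4) runs back through (3,2), which the route has already used — so it cannot be completed without a revisit.

no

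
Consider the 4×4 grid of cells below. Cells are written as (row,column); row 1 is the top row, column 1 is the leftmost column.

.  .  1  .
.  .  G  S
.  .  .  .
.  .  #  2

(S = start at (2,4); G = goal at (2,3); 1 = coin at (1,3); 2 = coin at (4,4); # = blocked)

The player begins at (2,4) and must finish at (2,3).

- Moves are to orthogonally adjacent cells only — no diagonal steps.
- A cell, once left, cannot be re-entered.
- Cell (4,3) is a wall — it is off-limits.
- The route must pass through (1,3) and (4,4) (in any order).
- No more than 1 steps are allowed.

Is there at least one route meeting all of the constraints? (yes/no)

no

(4,4) must be visited but has only one open neighbour ((3,4)), and it is neither the start nor the goal — the route would have to enter and leave through (3,4), re-entering it.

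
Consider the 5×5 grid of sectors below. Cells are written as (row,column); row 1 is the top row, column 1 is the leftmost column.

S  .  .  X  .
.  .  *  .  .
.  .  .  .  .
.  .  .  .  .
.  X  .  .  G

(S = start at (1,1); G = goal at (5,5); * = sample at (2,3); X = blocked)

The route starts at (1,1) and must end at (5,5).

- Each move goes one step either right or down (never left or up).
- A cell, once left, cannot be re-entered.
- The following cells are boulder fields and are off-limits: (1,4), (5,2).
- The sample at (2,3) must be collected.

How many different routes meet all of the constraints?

30

A right/down-only route from (1,1) to (5,5) makes exactly 4 down-moves and 4 right-moves in some order.
With no other constraints that would be C(8,4) = 70 routes.
Split at (2,3) and multiply the segment counts (each segment already excludes blocked cells): (1,1)→(2,3): 3; (2,3)→(5,5): 10; product = 30.
That gives 30 routes.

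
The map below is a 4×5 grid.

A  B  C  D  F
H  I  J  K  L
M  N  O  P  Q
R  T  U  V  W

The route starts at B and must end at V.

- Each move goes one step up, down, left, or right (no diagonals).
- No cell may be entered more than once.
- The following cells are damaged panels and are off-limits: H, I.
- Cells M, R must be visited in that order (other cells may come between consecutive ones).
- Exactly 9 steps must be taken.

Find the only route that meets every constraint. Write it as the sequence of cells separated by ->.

The waypoints must appear in the order M, R, with no cell reused.
Route from B: right 1 to C, down 2 to O, left 2 to M, down 1 to R, right 3 to V — 9 moves in all.
Check: order respected (M at step 5, R at step 6); 9 moves as required.

B -> C -> J -> O -> N -> M -> R -> T -> U -> V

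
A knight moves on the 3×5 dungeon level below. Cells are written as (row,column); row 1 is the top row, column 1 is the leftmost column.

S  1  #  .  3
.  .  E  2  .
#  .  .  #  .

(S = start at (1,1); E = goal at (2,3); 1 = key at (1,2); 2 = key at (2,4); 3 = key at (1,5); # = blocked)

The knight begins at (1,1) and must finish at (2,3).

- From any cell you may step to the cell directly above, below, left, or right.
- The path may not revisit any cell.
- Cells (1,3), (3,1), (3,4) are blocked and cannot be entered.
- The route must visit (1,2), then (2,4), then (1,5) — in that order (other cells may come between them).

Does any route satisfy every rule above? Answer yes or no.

no

Every way from (1,1) to (2,4) runs through (2,3) — but (2,3) is where the route must end, so it would be entered once on the way to (2,4) and again at the finish.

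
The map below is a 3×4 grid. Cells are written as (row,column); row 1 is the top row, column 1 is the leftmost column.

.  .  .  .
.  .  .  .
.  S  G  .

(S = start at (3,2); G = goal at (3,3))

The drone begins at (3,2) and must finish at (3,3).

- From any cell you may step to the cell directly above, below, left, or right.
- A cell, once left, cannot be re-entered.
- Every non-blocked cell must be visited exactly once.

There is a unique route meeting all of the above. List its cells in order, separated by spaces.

Need to visit all 12 open cells exactly once, starting at (3,2) and ending at (3,3).
Cell (3,1) has only two open neighbours ((2,1) and (3,2)), so the path must pass straight through it: one of those is the cell it's entered from and the other is where it exits.
Route from (3,2): left 1 to (3,1), up 2 to (1,1), right 1 to (1,2), down 1 to (2,2), right 1 to (2,3), up 1 to (1,3), right 1 to (1,4), down 2 to (3,4), left 1 to (3,3) — 11 moves in all.
Check: all 12 open cells covered.

(3,2) (3,1) (2,1) (1,1) (1,2) (2,2) (2,3) (1,3) (1,4) (2,4) (3,4) (3,3)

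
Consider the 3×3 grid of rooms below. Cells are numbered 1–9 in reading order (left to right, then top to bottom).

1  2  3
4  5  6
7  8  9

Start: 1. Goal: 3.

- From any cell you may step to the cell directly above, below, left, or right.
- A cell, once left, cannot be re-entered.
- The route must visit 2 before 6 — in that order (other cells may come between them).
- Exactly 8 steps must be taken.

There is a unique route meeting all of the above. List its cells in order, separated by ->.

The waypoints must appear in the order 2, 6, with no cell reused.
Route from 1: right 1 to 2, down 1 to 5, left 1 to 4, down 1 to 7, right 2 to 9, up 2 to 3 — 8 moves in all.
Check: order respected (2 at step 1, 6 at step 7); 8 moves as required.

1 -> 2 -> 5 -> 4 -> 7 -> 8 -> 9 -> 6 -> 3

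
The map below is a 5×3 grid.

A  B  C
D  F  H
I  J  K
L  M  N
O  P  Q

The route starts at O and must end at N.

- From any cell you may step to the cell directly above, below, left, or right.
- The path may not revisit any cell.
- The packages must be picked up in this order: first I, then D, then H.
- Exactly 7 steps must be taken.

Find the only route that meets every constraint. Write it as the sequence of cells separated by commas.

O, L, I, D, F, H, K, N

The waypoints must appear in the order I, D, H, with no cell reused.
Route from O: 3× up (reaching D), 2× right (reaching H), 2× down (reaching N) — 7 moves in all.
Check: order respected (I at step 2, D at step 3, H at step 5); 7 moves as required.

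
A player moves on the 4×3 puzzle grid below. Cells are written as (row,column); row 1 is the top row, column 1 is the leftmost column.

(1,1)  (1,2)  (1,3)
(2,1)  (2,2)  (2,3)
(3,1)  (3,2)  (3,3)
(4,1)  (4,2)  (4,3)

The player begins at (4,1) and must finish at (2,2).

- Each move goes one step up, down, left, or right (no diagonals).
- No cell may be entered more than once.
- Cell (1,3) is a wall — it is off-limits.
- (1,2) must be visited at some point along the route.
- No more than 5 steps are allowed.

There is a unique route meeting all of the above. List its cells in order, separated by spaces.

(4,1) (3,1) (2,1) (1,1) (1,2) (2,2)

The budget equals the shortest possible length, so every move has to be on a shortest route through the required cells.
Route from (4,1): 3× up (reaching (1,1)), right to (1,2), down to (2,2) — 5 moves in all.
Check: all required cells visited; 5 ≤ 5 moves.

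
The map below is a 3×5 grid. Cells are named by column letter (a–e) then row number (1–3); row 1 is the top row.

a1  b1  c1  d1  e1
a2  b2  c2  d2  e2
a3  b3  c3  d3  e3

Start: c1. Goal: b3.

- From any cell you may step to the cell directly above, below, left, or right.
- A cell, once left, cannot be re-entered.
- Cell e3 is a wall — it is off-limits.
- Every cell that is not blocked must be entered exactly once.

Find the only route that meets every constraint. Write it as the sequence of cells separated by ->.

Need to visit all 14 open cells exactly once, starting at c1 and ending at b3.
Cell d3 has only two open neighbours (d2 and c3), so the path must pass straight through it: one of those is the cell it's entered from and the other is where it exits.
Route from c1: 2× right (reaching e1), down to e2, left to d2, down to d3, left to c3, up to c2, left to b2, up to b1, left to a1, 2× down (reaching a3), right to b3 — 13 moves in all.
Check: all 14 open cells covered.

c1 -> d1 -> e1 -> e2 -> d2 -> d3 -> c3 -> c2 -> b2 -> b1 -> a1 -> a2 -> a3 -> b3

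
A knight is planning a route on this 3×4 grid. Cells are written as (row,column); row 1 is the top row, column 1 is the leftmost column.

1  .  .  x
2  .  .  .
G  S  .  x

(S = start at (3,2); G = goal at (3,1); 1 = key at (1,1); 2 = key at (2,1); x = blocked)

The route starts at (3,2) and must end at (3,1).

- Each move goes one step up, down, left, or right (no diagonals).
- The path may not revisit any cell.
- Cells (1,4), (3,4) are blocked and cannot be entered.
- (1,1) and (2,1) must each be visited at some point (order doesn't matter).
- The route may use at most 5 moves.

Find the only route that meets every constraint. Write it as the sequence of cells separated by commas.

(3,2), (2,2), (1,2), (1,1), (2,1), (3,1)

The budget equals the shortest possible length, so every move has to be on a shortest route through the required cells.
Route from (3,2): 2× up (reaching (1,2)), left to (1,1), 2× down (reaching (3,1)) — 5 moves in all.
Check: all required cells visited; 5 ≤ 5 moves.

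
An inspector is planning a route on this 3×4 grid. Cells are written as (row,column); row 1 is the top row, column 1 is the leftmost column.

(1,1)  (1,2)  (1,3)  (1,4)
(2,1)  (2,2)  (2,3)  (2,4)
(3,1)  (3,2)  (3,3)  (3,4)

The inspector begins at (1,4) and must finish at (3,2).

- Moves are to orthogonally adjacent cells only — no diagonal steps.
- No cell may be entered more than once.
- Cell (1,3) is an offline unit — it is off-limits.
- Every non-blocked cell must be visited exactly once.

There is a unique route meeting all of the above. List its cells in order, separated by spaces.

Need to visit all 11 open cells exactly once, starting at (1,4) and ending at (3,2).
Route from (1,4): down 2 to (3,4), left 1 to (3,3), up 1 to (2,3), left 1 to (2,2), up 1 to (1,2), left 1 to (1,1), down 2 to (3,1), right 1 to (3,2) — 10 moves in all.
Check: all 11 open cells covered.

(1,4) (2,4) (3,4) (3,3) (2,3) (2,2) (1,2) (1,1) (2,1) (3,1) (3,2)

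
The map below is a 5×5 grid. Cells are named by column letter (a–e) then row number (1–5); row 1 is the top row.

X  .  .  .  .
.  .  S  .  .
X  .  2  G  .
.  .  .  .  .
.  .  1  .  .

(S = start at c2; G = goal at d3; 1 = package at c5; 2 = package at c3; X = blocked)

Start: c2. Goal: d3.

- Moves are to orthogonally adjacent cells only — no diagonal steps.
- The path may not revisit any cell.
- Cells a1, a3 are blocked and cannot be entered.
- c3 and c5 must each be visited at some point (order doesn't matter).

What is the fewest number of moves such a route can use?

Any route passes through c3 and c5 in some order between c2 and d3. Summing Manhattan distances along each leg and taking the cheapest ordering (c2 → c5 → c3 → d3) gives a lower bound of 3 + 2 + 1 = 6 moves.
A route of 6 moves achieves this: c2 → c3 → c4 → c5 → d5 → d4 → d3.
Since 6 matches the lower bound, it is optimal.

6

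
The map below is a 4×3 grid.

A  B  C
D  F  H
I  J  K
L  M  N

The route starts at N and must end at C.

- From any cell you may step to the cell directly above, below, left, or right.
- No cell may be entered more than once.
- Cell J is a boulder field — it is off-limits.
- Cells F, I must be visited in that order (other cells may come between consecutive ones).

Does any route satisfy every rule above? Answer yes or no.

Ignoring the required order, 3 revisit-free routes from N to C pass through all of F and I; the waypoint orders that occur are I → F (3) — never F → I.

no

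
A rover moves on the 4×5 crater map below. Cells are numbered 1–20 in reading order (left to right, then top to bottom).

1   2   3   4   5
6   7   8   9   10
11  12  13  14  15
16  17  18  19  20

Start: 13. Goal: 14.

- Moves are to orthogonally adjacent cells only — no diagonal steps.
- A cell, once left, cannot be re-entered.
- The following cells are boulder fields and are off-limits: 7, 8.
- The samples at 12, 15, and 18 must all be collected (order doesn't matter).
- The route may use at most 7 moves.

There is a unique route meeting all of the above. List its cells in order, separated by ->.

The budget equals the shortest possible length, so every move has to be on a shortest route through the required cells.
Route from 13: left to 12, down to 17, 3× right (reaching 20), up to 15, left to 14 — 7 moves in all.
Check: all required cells visited; 7 ≤ 7 moves.

13 -> 12 -> 17 -> 18 -> 19 -> 20 -> 15 -> 14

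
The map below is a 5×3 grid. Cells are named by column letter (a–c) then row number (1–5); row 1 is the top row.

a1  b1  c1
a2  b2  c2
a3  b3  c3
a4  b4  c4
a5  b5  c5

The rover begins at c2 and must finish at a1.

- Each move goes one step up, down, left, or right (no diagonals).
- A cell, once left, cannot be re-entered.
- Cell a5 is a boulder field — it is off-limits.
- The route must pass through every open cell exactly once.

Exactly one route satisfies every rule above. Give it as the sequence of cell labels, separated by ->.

Need to visit all 14 open cells exactly once, starting at c2 and ending at a1.
Cell a4 has only two open neighbours (a3 and b4), so the path must pass straight through it: one of those is the cell it's entered from and the other is where it exits.
Route from c2: up 1 to c1, left 1 to b1, down 2 to b3, right 1 to c3, down 2 to c5, left 1 to b5, up 1 to b4, left 1 to a4, up 3 to a1 — 13 moves in all.
Check: all 14 open cells covered.

c2 -> c1 -> b1 -> b2 -> b3 -> c3 -> c4 -> c5 -> b5 -> b4 -> a4 -> a3 -> a2 -> a1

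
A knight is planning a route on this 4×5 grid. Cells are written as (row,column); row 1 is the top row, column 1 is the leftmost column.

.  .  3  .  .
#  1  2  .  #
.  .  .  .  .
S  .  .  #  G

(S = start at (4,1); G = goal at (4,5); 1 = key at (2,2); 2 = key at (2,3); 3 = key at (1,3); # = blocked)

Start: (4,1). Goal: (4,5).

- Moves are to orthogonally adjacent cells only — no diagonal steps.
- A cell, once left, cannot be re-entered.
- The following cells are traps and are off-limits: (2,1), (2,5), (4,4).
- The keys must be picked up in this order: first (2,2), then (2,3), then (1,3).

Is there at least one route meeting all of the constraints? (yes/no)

yes

One route that works: (4,1) → (3,1) → (3,2) → (2,2) → (2,3) → (1,3) → (1,4) → (2,4) → (3,4) → (3,5) → (4,5).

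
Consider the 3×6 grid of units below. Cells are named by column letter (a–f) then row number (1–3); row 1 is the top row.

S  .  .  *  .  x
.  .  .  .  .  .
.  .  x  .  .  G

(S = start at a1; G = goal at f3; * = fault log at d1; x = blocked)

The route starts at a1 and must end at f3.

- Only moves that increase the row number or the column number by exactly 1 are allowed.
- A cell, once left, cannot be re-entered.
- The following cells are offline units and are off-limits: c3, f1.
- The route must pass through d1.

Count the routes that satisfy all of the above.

5

A right/down-only route from a1 to f3 makes exactly 2 down-moves and 5 right-moves in some order.
With no other constraints that would be C(7,2) = 21 routes.
Split at d1 and multiply the segment counts (each segment already excludes blocked cells): a1→d1: 1; d1→f3: 5; product = 5.
That gives 5 routes.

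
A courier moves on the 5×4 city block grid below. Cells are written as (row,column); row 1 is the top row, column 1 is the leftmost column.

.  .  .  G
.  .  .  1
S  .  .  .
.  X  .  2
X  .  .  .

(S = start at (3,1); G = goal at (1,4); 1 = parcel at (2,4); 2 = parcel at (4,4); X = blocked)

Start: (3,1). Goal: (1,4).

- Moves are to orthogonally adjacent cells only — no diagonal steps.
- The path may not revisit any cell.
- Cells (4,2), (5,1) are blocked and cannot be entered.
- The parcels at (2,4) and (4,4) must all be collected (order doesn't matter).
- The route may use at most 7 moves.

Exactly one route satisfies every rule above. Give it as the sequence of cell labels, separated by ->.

(3,1) -> (3,2) -> (3,3) -> (4,3) -> (4,4) -> (3,4) -> (2,4) -> (1,4)

The 7-move cap with required stops at (2,4), (4,4) leaves no slack for detours.
Route from (3,1): 2× right (reaching (3,3)), down to (4,3), right to (4,4), 3× up (reaching (1,4)) — 7 moves in all.
Check: all required cells visited; 7 ≤ 7 moves.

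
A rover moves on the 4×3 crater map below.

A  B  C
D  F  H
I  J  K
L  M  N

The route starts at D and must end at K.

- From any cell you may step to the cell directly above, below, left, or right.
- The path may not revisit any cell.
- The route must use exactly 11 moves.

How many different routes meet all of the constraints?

Need simple routes of exactly 11 moves from D to K (Manhattan distance 3, so 4 moves are spent on a detour and 4 undoing it).
Enumerating: D A B C H F J I L M N K.
That gives 1 route.

1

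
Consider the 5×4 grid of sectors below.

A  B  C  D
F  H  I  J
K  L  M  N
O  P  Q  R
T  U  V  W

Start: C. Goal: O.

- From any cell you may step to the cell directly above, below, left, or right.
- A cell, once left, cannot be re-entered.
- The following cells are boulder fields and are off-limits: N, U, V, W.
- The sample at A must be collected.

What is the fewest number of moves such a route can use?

5

Any route passes through A somewhere between C and O. Summing Manhattan distances along the two legs (C → A → O) gives a lower bound of 2 + 3 = 5 moves.
A route of 5 moves achieves this: C → B → A → F → K → O.
Since 5 matches the lower bound, it is optimal.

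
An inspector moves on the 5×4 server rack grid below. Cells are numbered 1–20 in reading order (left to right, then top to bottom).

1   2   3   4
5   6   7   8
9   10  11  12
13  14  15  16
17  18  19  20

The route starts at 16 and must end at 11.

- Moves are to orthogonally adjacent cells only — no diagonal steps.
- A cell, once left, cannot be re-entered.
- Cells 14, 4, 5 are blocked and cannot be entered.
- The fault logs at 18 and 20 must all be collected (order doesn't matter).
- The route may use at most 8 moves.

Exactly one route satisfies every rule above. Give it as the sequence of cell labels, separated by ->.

The budget equals the shortest possible length, so every move has to be on a shortest route through the required cells.
Route from 16: down 1 to 20, left 3 to 17, up 2 to 9, right 2 to 11 — 8 moves in all.
Check: all required cells visited; 8 ≤ 8 moves.

16 -> 20 -> 19 -> 18 -> 17 -> 13 -> 9 -> 10 -> 11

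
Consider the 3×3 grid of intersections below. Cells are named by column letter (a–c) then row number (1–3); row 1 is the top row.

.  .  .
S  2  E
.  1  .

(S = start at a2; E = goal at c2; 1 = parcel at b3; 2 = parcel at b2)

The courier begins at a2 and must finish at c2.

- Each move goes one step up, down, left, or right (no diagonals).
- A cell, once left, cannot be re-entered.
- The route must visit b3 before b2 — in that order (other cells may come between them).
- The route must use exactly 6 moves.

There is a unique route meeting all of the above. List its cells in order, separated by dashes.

a2 - a3 - b3 - b2 - b1 - c1 - c2

The waypoints must appear in the order b3, b2, with no cell reused.
Route from a2: down 1 to a3, right 1 to b3, up 2 to b1, right 1 to c1, down 1 to c2 — 6 moves in all.
Check: order respected (1 at step 2, 2 at step 3); 6 moves as required.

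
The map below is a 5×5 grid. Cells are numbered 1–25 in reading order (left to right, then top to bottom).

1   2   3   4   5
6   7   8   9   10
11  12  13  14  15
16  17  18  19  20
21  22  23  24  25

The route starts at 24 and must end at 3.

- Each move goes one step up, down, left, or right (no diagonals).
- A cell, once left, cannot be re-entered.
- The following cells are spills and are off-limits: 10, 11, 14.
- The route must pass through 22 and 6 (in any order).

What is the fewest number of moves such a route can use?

Any route passes through 22 and 6 in some order between 24 and 3. Summing Manhattan distances along each leg and taking the cheapest ordering (24 → 22 → 6 → 3) gives a lower bound of 2 + 4 + 3 = 9 moves.
A route of 9 moves achieves this: 24 → 23 → 22 → 17 → 12 → 7 → 6 → 1 → 2 → 3.
Since 9 matches the lower bound, it is optimal.

9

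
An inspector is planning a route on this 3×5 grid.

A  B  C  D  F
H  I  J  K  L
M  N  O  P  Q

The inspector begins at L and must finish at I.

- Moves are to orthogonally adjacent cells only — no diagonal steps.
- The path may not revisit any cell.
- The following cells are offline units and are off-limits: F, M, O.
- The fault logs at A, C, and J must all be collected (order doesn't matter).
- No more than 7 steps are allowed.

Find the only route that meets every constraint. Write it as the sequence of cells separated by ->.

L -> K -> J -> C -> B -> A -> H -> I

Any route must reach A, C, and J and still end at I within 7 moves, so the order of the required stops is forced.
Route from L: 2× left (reaching J), up to C, 2× left (reaching A), down to H, right to I — 7 moves in all.
Check: all required cells visited; 7 ≤ 7 moves.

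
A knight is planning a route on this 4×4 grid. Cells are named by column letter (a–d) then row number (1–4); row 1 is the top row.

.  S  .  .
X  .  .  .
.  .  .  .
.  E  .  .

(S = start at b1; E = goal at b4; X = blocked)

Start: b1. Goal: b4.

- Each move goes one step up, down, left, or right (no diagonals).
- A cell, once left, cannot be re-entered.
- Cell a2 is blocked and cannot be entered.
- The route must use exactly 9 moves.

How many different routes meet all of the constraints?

Need simple routes of exactly 9 moves from b1 to b4 (Manhattan distance 3, so 3 moves are spent on a detour and 3 undoing it).
Branch systematically from the start, pruning whenever the remaining move budget drops below the Manhattan distance to b4 or differs from it in parity. Grouping the completions by first move — via b2: 6; via c1: 10 (no valid completion starts via a1) — and summing: 6 + 10 = 16.
That gives 16 routes.

16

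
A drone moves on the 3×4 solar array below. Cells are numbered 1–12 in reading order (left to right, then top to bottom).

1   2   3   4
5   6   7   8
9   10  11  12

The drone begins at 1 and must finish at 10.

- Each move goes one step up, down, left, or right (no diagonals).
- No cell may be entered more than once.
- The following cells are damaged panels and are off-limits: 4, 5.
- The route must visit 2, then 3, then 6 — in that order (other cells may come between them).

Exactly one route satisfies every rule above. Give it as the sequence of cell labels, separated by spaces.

1 2 3 7 6 10

The waypoints must appear in the order 2, 3, 6, with no cell reused.
Route from 1: right 2 to 3, down 1 to 7, left 1 to 6, down 1 to 10 — 5 moves in all.
Check: order respected (2 at step 1, 3 at step 2, 6 at step 4).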